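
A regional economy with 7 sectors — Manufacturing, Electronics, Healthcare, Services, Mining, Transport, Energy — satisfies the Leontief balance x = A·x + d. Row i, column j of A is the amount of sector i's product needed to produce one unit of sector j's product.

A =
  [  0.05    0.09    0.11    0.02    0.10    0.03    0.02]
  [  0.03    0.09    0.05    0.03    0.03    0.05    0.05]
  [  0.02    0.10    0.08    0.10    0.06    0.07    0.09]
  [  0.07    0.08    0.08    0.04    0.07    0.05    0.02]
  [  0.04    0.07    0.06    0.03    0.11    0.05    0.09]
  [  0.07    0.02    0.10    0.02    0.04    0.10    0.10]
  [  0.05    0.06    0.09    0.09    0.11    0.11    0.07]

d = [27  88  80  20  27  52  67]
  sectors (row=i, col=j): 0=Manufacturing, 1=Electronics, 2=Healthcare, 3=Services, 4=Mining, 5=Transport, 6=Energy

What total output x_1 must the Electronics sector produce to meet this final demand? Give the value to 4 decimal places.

122.8207

Form M = I − A:
  [  0.95   -0.09   -0.11   -0.02   -0.10   -0.03   -0.02]
  [ -0.03    0.91   -0.05   -0.03   -0.03   -0.05   -0.05]
  [ -0.02   -0.10    0.92   -0.10   -0.06   -0.07   -0.09]
  [ -0.07   -0.08   -0.08    0.96   -0.07   -0.05   -0.02]
  [ -0.04   -0.07   -0.06   -0.03    0.89   -0.05   -0.09]
  [ -0.07   -0.02   -0.10   -0.02   -0.04    0.90   -0.10]
  [ -0.05   -0.06   -0.09   -0.09   -0.11   -0.11    0.93]
Leontief inverse L = M⁻¹:
  [  1.0812    0.1489    0.1680    0.0579    0.1548    0.0780    0.0721]
  [  0.0566    1.1337    0.0967    0.0592    0.0709    0.0905    0.0894]
  [  0.0639    0.1690    1.1545    0.1479    0.1272    0.1352    0.1522]
  [  0.1023    0.1358    0.1382    1.0747    0.1227    0.0966    0.0682]
  [  0.0770    0.1300    0.1250    0.0714    1.1737    0.1067    0.1473]
  [  0.1092    0.0794    0.1716    0.0650    0.1035    1.1614    0.1595]
  [  0.0999    0.1354    0.1755    0.1414    0.1882    0.1825    1.1425]
Total output x = L · d:
  x_0 = 1.0812·27 + 0.1489·88 + 0.1680·80 + 0.0579·20 + 0.1548·27 + 0.0780·52 + 0.0721·67 = 69.9624
  x_1 = 0.0566·27 + 1.1337·88 + 0.0967·80 + 0.0592·20 + 0.0709·27 + 0.0905·52 + 0.0894·67 = 122.8207
  x_2 = 0.0639·27 + 0.1690·88 + 1.1545·80 + 0.1479·20 + 0.1272·27 + 0.1352·52 + 0.1522·67 = 132.5813
  x_3 = 0.1023·27 + 0.1358·88 + 0.1382·80 + 1.0747·20 + 0.1227·27 + 0.0966·52 + 0.0682·67 = 60.1746
  x_4 = 0.0770·27 + 0.1300·88 + 0.1250·80 + 0.0714·20 + 1.1737·27 + 0.1067·52 + 0.1473·67 = 72.0582
  x_5 = 0.1092·27 + 0.0794·88 + 0.1716·80 + 0.0650·20 + 0.1035·27 + 1.1614·52 + 0.1595·67 = 98.8415
  x_6 = 0.0999·27 + 0.1354·88 + 0.1755·80 + 0.1414·20 + 0.1882·27 + 0.1825·52 + 1.1425·67 = 122.5961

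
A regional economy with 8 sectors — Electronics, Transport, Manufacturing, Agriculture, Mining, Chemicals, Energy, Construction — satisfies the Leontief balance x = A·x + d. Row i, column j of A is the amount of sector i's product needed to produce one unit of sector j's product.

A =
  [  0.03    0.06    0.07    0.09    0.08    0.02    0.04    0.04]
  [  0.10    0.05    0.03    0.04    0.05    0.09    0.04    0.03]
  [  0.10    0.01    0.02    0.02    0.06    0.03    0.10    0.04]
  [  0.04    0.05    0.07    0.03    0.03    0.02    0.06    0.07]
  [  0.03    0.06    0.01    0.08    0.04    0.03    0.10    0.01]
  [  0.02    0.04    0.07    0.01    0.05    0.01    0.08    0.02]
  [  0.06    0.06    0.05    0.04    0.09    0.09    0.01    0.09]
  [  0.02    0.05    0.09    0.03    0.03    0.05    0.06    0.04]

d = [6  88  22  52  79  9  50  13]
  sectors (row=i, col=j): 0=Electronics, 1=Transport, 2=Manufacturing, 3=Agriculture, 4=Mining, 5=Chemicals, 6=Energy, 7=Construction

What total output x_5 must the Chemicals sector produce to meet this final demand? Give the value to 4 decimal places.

Form M = I − A:
  [  0.97   -0.06   -0.07   -0.09   -0.08   -0.02   -0.04   -0.04]
  [ -0.10    0.95   -0.03   -0.04   -0.05   -0.09   -0.04   -0.03]
  [ -0.10   -0.01    0.98   -0.02   -0.06   -0.03   -0.10   -0.04]
  [ -0.04   -0.05   -0.07    0.97   -0.03   -0.02   -0.06   -0.07]
  [ -0.03   -0.06   -0.01   -0.08    0.96   -0.03   -0.10   -0.01]
  [ -0.02   -0.04   -0.07   -0.01   -0.05    0.99   -0.08   -0.02]
  [ -0.06   -0.06   -0.05   -0.04   -0.09   -0.09    0.99   -0.09]
  [ -0.02   -0.05   -0.09   -0.03   -0.03   -0.05   -0.06    0.96]
Leontief inverse L = M⁻¹:
  [  1.0676    0.0935    0.1034    0.1209    0.1169    0.0505    0.0848    0.0707]
  [  0.1332    1.0845    0.0668    0.0723    0.0897    0.1179    0.0825    0.0586]
  [  0.1292    0.0428    1.0531    0.0519    0.0983    0.0582    0.1353    0.0693]
  [  0.0730    0.0786    0.1010    1.0558    0.0641    0.0487    0.0966    0.0974]
  [  0.0613    0.0907    0.0403    0.1061    1.0741    0.0594    0.1323    0.0396]
  [  0.0489    0.0636    0.0920    0.0322    0.0797    1.0349    0.1101    0.0429]
  [  0.0972    0.0978    0.0905    0.0745    0.1308    0.1216    1.0619    0.1198]
  [  0.0541    0.0772    0.1192    0.0538    0.0642    0.0775    0.0980    1.0667]
Total output x = L · d:
  x_0 = 1.0676·6 + 0.0935·88 + 0.1034·22 + 0.1209·52 + 0.1169·79 + 0.0505·9 + 0.0848·50 + 0.0707·13 = 38.0391
  x_1 = 0.1332·6 + 1.0845·88 + 0.0668·22 + 0.0723·52 + 0.0897·79 + 0.1179·9 + 0.0825·50 + 0.0586·13 = 114.4970
  x_2 = 0.1292·6 + 0.0428·88 + 1.0531·22 + 0.0519·52 + 0.0983·79 + 0.0582·9 + 0.1353·50 + 0.0693·13 = 46.3677
  x_3 = 0.0730·6 + 0.0786·88 + 0.1010·22 + 1.0558·52 + 0.0641·79 + 0.0487·9 + 0.0966·50 + 0.0974·13 = 76.0807
  x_4 = 0.0613·6 + 0.0907·88 + 0.0403·22 + 0.1061·52 + 1.0741·79 + 0.0594·9 + 0.1323·50 + 0.0396·13 = 107.2734
  x_5 = 0.0489·6 + 0.0636·88 + 0.0920·22 + 0.0322·52 + 0.0797·79 + 1.0349·9 + 0.1101·50 + 0.0429·13 = 31.2552
  x_6 = 0.0972·6 + 0.0978·88 + 0.0905·22 + 0.0745·52 + 0.1308·79 + 0.1216·9 + 1.0619·50 + 0.1198·13 = 81.1292
  x_7 = 0.0541·6 + 0.0772·88 + 0.1192·22 + 0.0538·52 + 0.0642·79 + 0.0775·9 + 0.0980·50 + 1.0667·13 = 37.0728

31.2552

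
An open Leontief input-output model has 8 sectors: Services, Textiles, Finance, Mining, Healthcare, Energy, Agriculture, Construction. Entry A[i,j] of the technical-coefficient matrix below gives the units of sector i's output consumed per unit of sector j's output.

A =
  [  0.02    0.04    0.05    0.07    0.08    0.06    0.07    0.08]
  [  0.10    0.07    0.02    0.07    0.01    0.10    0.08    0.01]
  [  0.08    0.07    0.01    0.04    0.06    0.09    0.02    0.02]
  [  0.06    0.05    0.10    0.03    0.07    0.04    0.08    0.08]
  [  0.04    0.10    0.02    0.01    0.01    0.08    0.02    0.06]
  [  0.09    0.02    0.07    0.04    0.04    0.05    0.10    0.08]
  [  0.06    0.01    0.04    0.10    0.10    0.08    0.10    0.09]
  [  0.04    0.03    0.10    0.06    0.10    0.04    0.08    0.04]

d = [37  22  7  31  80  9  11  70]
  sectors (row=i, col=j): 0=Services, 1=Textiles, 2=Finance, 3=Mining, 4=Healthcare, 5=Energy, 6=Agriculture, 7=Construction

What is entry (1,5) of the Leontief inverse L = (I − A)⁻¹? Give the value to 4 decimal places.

Form M = I − A:
  [  0.98   -0.04   -0.05   -0.07   -0.08   -0.06   -0.07   -0.08]
  [ -0.10    0.93   -0.02   -0.07   -0.01   -0.10   -0.08   -0.01]
  [ -0.08   -0.07    0.99   -0.04   -0.06   -0.09   -0.02   -0.02]
  [ -0.06   -0.05   -0.10    0.97   -0.07   -0.04   -0.08   -0.08]
  [ -0.04   -0.10   -0.02   -0.01    0.99   -0.08   -0.02   -0.06]
  [ -0.09   -0.02   -0.07   -0.04   -0.04    0.95   -0.10   -0.08]
  [ -0.06   -0.01   -0.04   -0.10   -0.10   -0.08    0.90   -0.09]
  [ -0.04   -0.03   -0.10   -0.06   -0.10   -0.04   -0.08    0.96]
Leontief inverse L = M⁻¹:
  [  1.0735    0.0822    0.0973    0.1154    0.1330    0.1183    0.1311    0.1324]
  [  0.1549    1.1076    0.0676    0.1205    0.0644    0.1585    0.1477    0.0670]
  [  0.1249    0.1050    1.0477    0.0780    0.0996    0.1387    0.0726    0.0644]
  [  0.1171    0.0961    0.1464    1.0811    0.1281    0.1054    0.1435    0.1341]
  [  0.0826    0.1291    0.0537    0.0464    1.0462    0.1237    0.0687    0.0953]
  [  0.1435    0.0611    0.1190    0.0921    0.1014    1.1115    0.1654    0.1372]
  [  0.1233    0.0605    0.1010    0.1566    0.1688    0.1503    1.1769    0.1595]
  [  0.0948    0.0760    0.1434    0.1060    0.1532    0.1027    0.1387    1.0933]
Total output x = L · d:
  x_0 = 1.0735·37 + 0.0822·22 + 0.0973·7 + 0.1154·31 + 0.1330·80 + 0.1183·9 + 0.1311·11 + 0.1324·70 = 68.2070
  x_1 = 0.1549·37 + 1.1076·22 + 0.0676·7 + 0.1205·31 + 0.0644·80 + 0.1585·9 + 0.1477·11 + 0.0670·70 = 47.1973
  x_2 = 0.1249·37 + 0.1050·22 + 1.0477·7 + 0.0780·31 + 0.0996·80 + 0.1387·9 + 0.0726·11 + 0.0644·70 = 31.2070
  x_3 = 0.1171·37 + 0.0961·22 + 0.1464·7 + 1.0811·31 + 0.1281·80 + 0.1054·9 + 0.1435·11 + 0.1341·70 = 63.1487
  x_4 = 0.0826·37 + 0.1291·22 + 0.0537·7 + 0.0464·31 + 1.0462·80 + 0.1237·9 + 0.0687·11 + 0.0953·70 = 99.9444
  x_5 = 0.1435·37 + 0.0611·22 + 0.1190·7 + 0.0921·31 + 0.1014·80 + 1.1115·9 + 0.1654·11 + 0.1372·70 = 39.8832
  x_6 = 0.1233·37 + 0.0605·22 + 0.1010·7 + 0.1566·31 + 0.1688·80 + 0.1503·9 + 1.1769·11 + 0.1595·70 = 50.4179
  x_7 = 0.0948·37 + 0.0760·22 + 0.1434·7 + 0.1060·31 + 0.1532·80 + 0.1027·9 + 0.1387·11 + 1.0933·70 = 100.7052

L[1,5] = 0.1585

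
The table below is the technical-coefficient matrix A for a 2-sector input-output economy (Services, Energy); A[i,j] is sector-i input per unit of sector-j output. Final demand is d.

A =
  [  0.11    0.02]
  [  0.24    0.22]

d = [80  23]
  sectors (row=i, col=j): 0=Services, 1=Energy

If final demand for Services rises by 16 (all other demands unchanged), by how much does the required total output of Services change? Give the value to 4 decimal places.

Form M = I − A:
  [  0.89   -0.02]
  [ -0.24    0.78]
Leontief inverse L = M⁻¹:
  [  1.1314    0.0290]
  [  0.3481    1.2910]
Total output x = L · d:
  x_0 = 1.1314·80 + 0.0290·23 = 91.1807
  x_1 = 0.3481·80 + 1.2910·23 = 57.5428
Δx_0 = L[0,0] · Δd_0 = 1.1314 · 16 = 18.1027

18.1027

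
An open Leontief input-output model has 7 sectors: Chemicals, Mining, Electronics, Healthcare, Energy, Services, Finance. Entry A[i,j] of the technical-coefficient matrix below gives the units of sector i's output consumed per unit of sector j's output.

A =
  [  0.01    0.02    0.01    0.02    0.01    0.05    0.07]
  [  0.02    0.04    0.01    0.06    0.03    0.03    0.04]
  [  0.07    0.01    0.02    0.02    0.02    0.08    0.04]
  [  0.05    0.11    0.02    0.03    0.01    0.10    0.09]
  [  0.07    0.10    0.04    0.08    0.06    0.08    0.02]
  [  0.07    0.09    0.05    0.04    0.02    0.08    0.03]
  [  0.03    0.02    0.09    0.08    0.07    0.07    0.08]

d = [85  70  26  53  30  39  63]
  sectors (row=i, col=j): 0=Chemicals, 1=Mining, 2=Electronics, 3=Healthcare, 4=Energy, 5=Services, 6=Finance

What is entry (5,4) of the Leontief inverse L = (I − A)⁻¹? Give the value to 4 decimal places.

Form M = I − A:
  [  0.99   -0.02   -0.01   -0.02   -0.01   -0.05   -0.07]
  [ -0.02    0.96   -0.01   -0.06   -0.03   -0.03   -0.04]
  [ -0.07   -0.01    0.98   -0.02   -0.02   -0.08   -0.04]
  [ -0.05   -0.11   -0.02    0.97   -0.01   -0.10   -0.09]
  [ -0.07   -0.10   -0.04   -0.08    0.94   -0.08   -0.02]
  [ -0.07   -0.09   -0.05   -0.04   -0.02    0.92   -0.03]
  [ -0.03   -0.02   -0.09   -0.08   -0.07   -0.07    0.92]
Leontief inverse L = M⁻¹:
  [  1.0235    0.0363    0.0240    0.0357    0.0209    0.0712    0.0868]
  [  0.0356    1.0623    0.0228    0.0775    0.0412    0.0552    0.0602]
  [  0.0873    0.0314    1.0347    0.0371    0.0311    0.1071    0.0608]
  [  0.0752    0.1423    0.0435    1.0605    0.0297    0.1397    0.1227]
  [  0.0994    0.1406    0.0601    0.1106    1.0786    0.1252    0.0546]
  [  0.0936    0.1196    0.0673    0.0645    0.0351    1.1163    0.0587]
  [  0.0639    0.0595    0.1160    0.1120    0.0919    0.1206    1.1163]
Total output x = L · d:
  x_0 = 1.0235·85 + 0.0363·70 + 0.0240·26 + 0.0357·53 + 0.0209·30 + 0.0712·39 + 0.0868·63 = 100.9211
  x_1 = 0.0356·85 + 1.0623·70 + 0.0228·26 + 0.0775·53 + 0.0412·30 + 0.0552·39 + 0.0602·63 = 89.2682
  x_2 = 0.0873·85 + 0.0314·70 + 1.0347·26 + 0.0371·53 + 0.0311·30 + 0.1071·39 + 0.0608·63 = 47.4251
  x_3 = 0.0752·85 + 0.1423·70 + 0.0435·26 + 1.0605·53 + 0.0297·30 + 0.1397·39 + 0.1227·63 = 87.7598
  x_4 = 0.0994·85 + 0.1406·70 + 0.0601·26 + 0.1106·53 + 1.0786·30 + 0.1252·39 + 0.0546·63 = 66.4026
  x_5 = 0.0936·85 + 0.1196·70 + 0.0673·26 + 0.0645·53 + 0.0351·30 + 1.1163·39 + 0.0587·63 = 69.7811
  x_6 = 0.0639·85 + 0.0595·70 + 0.1160·26 + 0.1120·53 + 0.0919·30 + 0.1206·39 + 1.1163·63 = 96.3423

L[5,4] = 0.0351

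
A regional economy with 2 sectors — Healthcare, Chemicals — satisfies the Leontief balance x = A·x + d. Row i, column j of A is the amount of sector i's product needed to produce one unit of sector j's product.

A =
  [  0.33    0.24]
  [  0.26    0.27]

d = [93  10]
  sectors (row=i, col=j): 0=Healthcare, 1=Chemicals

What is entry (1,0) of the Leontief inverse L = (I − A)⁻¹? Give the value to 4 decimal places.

L[1,0] = 0.6093

Form M = I − A:
  [  0.67   -0.24]
  [ -0.26    0.73]
Leontief inverse L = M⁻¹:
  [  1.7108    0.5625]
  [  0.6093    1.5702]
Total output x = L · d:
  x_0 = 1.7108·93 + 0.5625·10 = 164.7293
  x_1 = 0.6093·93 + 1.5702·10 = 72.3693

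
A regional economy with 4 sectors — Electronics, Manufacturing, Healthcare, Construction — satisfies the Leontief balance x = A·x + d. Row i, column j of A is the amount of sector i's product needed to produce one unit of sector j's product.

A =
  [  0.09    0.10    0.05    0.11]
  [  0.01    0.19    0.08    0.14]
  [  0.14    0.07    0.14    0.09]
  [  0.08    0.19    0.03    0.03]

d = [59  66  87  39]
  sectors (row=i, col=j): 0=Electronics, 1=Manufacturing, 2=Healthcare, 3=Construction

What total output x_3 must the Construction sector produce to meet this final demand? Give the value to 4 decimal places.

73.2053

Form M = I − A:
  [  0.91   -0.10   -0.05   -0.11]
  [ -0.01    0.81   -0.08   -0.14]
  [ -0.14   -0.07    0.86   -0.09]
  [ -0.08   -0.19   -0.03    0.97]
Leontief inverse L = M⁻¹:
  [  1.1289    0.1852    0.0886    0.1630]
  [  0.0526    1.3007    0.1312    0.2059]
  [  0.1995    0.1648    1.1952    0.1573]
  [  0.1096    0.2752    0.0700    1.0896]
Total output x = L · d:
  x_0 = 1.1289·59 + 0.1852·66 + 0.0886·87 + 0.1630·39 = 92.8905
  x_1 = 0.0526·59 + 1.3007·66 + 0.1312·87 + 0.2059·39 = 108.3940
  x_2 = 0.1995·59 + 0.1648·66 + 1.1952·87 + 0.1573·39 = 132.7683
  x_3 = 0.1096·59 + 0.2752·66 + 0.0700·87 + 1.0896·39 = 73.2053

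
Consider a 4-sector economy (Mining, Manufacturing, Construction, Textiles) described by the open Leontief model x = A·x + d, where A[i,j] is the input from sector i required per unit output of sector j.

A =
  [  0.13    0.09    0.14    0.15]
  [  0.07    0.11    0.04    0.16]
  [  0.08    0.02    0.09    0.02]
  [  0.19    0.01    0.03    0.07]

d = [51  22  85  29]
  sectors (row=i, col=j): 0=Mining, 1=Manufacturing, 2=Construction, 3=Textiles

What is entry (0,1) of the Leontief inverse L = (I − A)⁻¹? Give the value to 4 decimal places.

Form M = I − A:
  [  0.87   -0.09   -0.14   -0.15]
  [ -0.07    0.89   -0.04   -0.16]
  [ -0.08   -0.02    0.91   -0.02]
  [ -0.19   -0.01   -0.03    0.93]
Leontief inverse L = M⁻¹:
  [  1.2277    0.1312    0.2021    0.2249]
  [  0.1479    1.1428    0.0803    0.2222]
  [  0.1168    0.0375    1.1201    0.0494]
  [  0.2562    0.0403    0.0783    1.1252]
Total output x = L · d:
  x_0 = 1.2277·51 + 0.1312·22 + 0.2021·85 + 0.2249·29 = 89.1968
  x_1 = 0.1479·51 + 1.1428·22 + 0.0803·85 + 0.2222·29 = 45.9536
  x_2 = 0.1168·51 + 0.0375·22 + 1.1201·85 + 0.0494·29 = 103.4281
  x_3 = 0.2562·51 + 0.0403·22 + 0.0783·85 + 1.1252·29 = 53.2363

L[0,1] = 0.1312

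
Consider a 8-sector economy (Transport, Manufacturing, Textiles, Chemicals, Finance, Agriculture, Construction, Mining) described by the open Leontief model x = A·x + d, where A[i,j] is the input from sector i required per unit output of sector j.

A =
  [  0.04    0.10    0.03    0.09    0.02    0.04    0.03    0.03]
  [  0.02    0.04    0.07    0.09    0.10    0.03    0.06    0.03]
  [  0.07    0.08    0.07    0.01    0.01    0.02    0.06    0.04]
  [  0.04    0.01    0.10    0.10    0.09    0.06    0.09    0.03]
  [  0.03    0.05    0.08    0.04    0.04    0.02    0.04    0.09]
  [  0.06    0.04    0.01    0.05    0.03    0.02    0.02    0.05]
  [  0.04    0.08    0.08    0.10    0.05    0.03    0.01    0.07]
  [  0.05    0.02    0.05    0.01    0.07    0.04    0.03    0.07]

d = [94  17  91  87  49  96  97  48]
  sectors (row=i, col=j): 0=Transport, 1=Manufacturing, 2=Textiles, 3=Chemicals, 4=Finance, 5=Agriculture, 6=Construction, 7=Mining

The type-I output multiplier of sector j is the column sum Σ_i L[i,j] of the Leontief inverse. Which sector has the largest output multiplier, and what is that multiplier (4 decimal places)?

Form M = I − A:
  [  0.96   -0.10   -0.03   -0.09   -0.02   -0.04   -0.03   -0.03]
  [ -0.02    0.96   -0.07   -0.09   -0.10   -0.03   -0.06   -0.03]
  [ -0.07   -0.08    0.93   -0.01   -0.01   -0.02   -0.06   -0.04]
  [ -0.04   -0.01   -0.10    0.90   -0.09   -0.06   -0.09   -0.03]
  [ -0.03   -0.05   -0.08   -0.04    0.96   -0.02   -0.04   -0.09]
  [ -0.06   -0.04   -0.01   -0.05   -0.03    0.98   -0.02   -0.05]
  [ -0.04   -0.08   -0.08   -0.10   -0.05   -0.03    0.99   -0.07]
  [ -0.05   -0.02   -0.05   -0.01   -0.07   -0.04   -0.03    0.93]
Leontief inverse L = M⁻¹:
  [  1.0668    0.1307    0.0730    0.1343    0.0588    0.0628    0.0623    0.0599]
  [  0.0523    1.0776    0.1218    0.1349    0.1390    0.0545    0.0954    0.0696]
  [  0.0960    0.1151    1.1071    0.0477    0.0407    0.0392    0.0858    0.0685]
  [  0.0798    0.0565    0.1583    1.1525    0.1323    0.0885    0.1296    0.0757]
  [  0.0591    0.0830    0.1215    0.0746    1.0737    0.0411    0.0689    0.1235]
  [  0.0796    0.0635    0.0394    0.0803    0.0561    1.0367    0.0414    0.0732]
  [  0.0738    0.1170    0.1314    0.1455    0.0930    0.0566    1.0488    0.1075]
  [  0.0748    0.0498    0.0829    0.0388    0.0960    0.0571    0.0522    1.1004]
Total output x = L · d:
  x_0 = 1.0668·94 + 0.1307·17 + 0.0730·91 + 0.1343·87 + 0.0588·49 + 0.0628·96 + 0.0623·97 + 0.0599·48 = 138.6508
  x_1 = 0.0523·94 + 1.0776·17 + 0.1218·91 + 0.1349·87 + 0.1390·49 + 0.0545·96 + 0.0954·97 + 0.0696·48 = 70.6851
  x_2 = 0.0960·94 + 0.1151·17 + 1.1071·91 + 0.0477·87 + 0.0407·49 + 0.0392·96 + 0.0858·97 + 0.0685·48 = 133.2467
  x_3 = 0.0798·94 + 0.0565·17 + 0.1583·91 + 1.1525·87 + 0.1323·49 + 0.0885·96 + 0.1296·97 + 0.0757·48 = 154.3223
  x_4 = 0.0591·94 + 0.0830·17 + 0.1215·91 + 0.0746·87 + 1.0737·49 + 0.0411·96 + 0.0689·97 + 0.1235·48 = 93.6872
  x_5 = 0.0796·94 + 0.0635·17 + 0.0394·91 + 0.0803·87 + 0.0561·49 + 1.0367·96 + 0.0414·97 + 0.0732·48 = 128.9360
  x_6 = 0.0738·94 + 0.1170·17 + 0.1314·91 + 0.1455·87 + 0.0930·49 + 0.0566·96 + 1.0488·97 + 0.1075·48 = 150.4298
  x_7 = 0.0748·94 + 0.0498·17 + 0.0829·91 + 0.0388·87 + 0.0960·49 + 0.0571·96 + 0.0522·97 + 1.1004·48 = 86.8605
Output multipliers (column sums of L):
  Transport: 1.5821
  Manufacturing: 1.6931
  Textiles: 1.8355
  Chemicals: 1.8086
  Finance: 1.6895
  Agriculture: 1.4365
  Construction: 1.5845
  Mining: 1.6782

Textiles (1.8355)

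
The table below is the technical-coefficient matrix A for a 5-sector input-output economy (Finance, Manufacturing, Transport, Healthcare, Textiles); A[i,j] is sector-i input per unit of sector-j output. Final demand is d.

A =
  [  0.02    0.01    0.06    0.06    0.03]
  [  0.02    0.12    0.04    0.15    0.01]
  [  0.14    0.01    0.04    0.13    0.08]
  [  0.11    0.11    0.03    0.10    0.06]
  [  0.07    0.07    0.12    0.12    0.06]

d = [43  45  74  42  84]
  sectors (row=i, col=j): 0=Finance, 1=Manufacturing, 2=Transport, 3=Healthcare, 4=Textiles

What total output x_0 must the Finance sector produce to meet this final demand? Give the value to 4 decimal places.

59.4365

Form M = I − A:
  [  0.98   -0.01   -0.06   -0.06   -0.03]
  [ -0.02    0.88   -0.04   -0.15   -0.01]
  [ -0.14   -0.01    0.96   -0.13   -0.08]
  [ -0.11   -0.11   -0.03    0.90   -0.06]
  [ -0.07   -0.07   -0.12   -0.12    0.94]
Leontief inverse L = M⁻¹:
  [  1.0452    0.0278    0.0751    0.0913    0.0459]
  [  0.0590    1.1669    0.0631    0.2120    0.0332]
  [  0.1837    0.0468    1.0748    0.1899    0.1100]
  [  0.1494    0.1552    0.0631    1.1676    0.0863]
  [  0.1247    0.1148    0.1555    0.1959    1.0948]
Total output x = L · d:
  x_0 = 1.0452·43 + 0.0278·45 + 0.0751·74 + 0.0913·42 + 0.0459·84 = 59.4365
  x_1 = 0.0590·43 + 1.1669·45 + 0.0631·74 + 0.2120·42 + 0.0332·84 = 71.4043
  x_2 = 0.1837·43 + 0.0468·45 + 1.0748·74 + 0.1899·42 + 0.1100·84 = 106.7508
  x_3 = 0.1494·43 + 0.1552·45 + 0.0631·74 + 1.1676·42 + 0.0863·84 = 74.3651
  x_4 = 0.1247·43 + 0.1148·45 + 0.1555·74 + 0.1959·42 + 1.0948·84 = 122.2263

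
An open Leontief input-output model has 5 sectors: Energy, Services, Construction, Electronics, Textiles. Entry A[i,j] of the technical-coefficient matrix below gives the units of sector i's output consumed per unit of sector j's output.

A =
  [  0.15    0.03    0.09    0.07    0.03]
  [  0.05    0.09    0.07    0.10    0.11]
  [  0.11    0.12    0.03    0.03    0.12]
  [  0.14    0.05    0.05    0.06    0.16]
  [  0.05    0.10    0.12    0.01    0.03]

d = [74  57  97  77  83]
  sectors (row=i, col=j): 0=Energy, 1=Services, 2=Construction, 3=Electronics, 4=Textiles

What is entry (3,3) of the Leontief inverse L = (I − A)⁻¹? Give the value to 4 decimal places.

L[3,3] = 1.0967

Form M = I − A:
  [  0.85   -0.03   -0.09   -0.07   -0.03]
  [ -0.05    0.91   -0.07   -0.10   -0.11]
  [ -0.11   -0.12    0.97   -0.03   -0.12]
  [ -0.14   -0.05   -0.05    0.94   -0.16]
  [ -0.05   -0.10   -0.12   -0.01    0.97]
Leontief inverse L = M⁻¹:
  [  1.2198    0.0723    0.1336    0.1036    0.0795]
  [  0.1155    1.1450    0.1215    0.1361    0.1709]
  [  0.1714    0.1709    1.0836    0.0673    0.1698]
  [  0.2136    0.1053    0.1103    1.0967    0.2131]
  [  0.0982    0.1440    0.1546    0.0390    1.0759]
Total output x = L · d:
  x_0 = 1.2198·74 + 0.0723·57 + 0.1336·97 + 0.1036·77 + 0.0795·83 = 121.9176
  x_1 = 0.1155·74 + 1.1450·57 + 0.1215·97 + 0.1361·77 + 0.1709·83 = 110.2664
  x_2 = 0.1714·74 + 0.1709·57 + 1.0836·97 + 0.0673·77 + 0.1698·83 = 146.8193
  x_3 = 0.2136·74 + 0.1053·57 + 0.1103·97 + 1.0967·77 + 0.2131·83 = 134.6447
  x_4 = 0.0982·74 + 0.1440·57 + 0.1546·97 + 0.0390·77 + 1.0759·83 = 122.7704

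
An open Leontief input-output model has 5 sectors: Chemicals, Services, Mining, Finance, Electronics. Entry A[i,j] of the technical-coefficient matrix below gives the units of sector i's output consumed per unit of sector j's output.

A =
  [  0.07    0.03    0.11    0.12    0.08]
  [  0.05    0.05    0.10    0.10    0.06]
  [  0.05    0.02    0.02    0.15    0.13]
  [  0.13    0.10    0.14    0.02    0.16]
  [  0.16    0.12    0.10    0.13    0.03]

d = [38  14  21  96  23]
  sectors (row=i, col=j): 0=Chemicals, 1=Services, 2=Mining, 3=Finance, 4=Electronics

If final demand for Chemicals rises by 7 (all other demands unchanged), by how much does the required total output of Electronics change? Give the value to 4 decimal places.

Form M = I − A:
  [  0.93   -0.03   -0.11   -0.12   -0.08]
  [ -0.05    0.95   -0.10   -0.10   -0.06]
  [ -0.05   -0.02    0.98   -0.15   -0.13]
  [ -0.13   -0.10   -0.14    0.98   -0.16]
  [ -0.16   -0.12   -0.10   -0.13    0.97]
Leontief inverse L = M⁻¹:
  [  1.1436    0.0803    0.1805    0.1965    0.1559]
  [  0.1124    1.0930    0.1608    0.1666    0.1259]
  [  0.1271    0.0748    1.0934    0.2167    0.1974]
  [  0.2214    0.1619    0.2281    1.1315    0.2455]
  [  0.2453    0.1779    0.1930    0.2270    1.1255]
Total output x = L · d:
  x_0 = 1.1436·38 + 0.0803·14 + 0.1805·21 + 0.1965·96 + 0.1559·23 = 70.8251
  x_1 = 0.1124·38 + 1.0930·14 + 0.1608·21 + 0.1666·96 + 0.1259·23 = 41.8379
  x_2 = 0.1271·38 + 0.0748·14 + 1.0934·21 + 0.2167·96 + 0.1974·23 = 54.1830
  x_3 = 0.2214·38 + 0.1619·14 + 0.2281·21 + 1.1315·96 + 0.2455·23 = 129.7383
  x_4 = 0.2453·38 + 0.1779·14 + 0.1930·21 + 0.2270·96 + 1.1255·23 = 63.5431
Δx_4 = L[4,0] · Δd_0 = 0.2453 · 7 = 1.7171

1.7171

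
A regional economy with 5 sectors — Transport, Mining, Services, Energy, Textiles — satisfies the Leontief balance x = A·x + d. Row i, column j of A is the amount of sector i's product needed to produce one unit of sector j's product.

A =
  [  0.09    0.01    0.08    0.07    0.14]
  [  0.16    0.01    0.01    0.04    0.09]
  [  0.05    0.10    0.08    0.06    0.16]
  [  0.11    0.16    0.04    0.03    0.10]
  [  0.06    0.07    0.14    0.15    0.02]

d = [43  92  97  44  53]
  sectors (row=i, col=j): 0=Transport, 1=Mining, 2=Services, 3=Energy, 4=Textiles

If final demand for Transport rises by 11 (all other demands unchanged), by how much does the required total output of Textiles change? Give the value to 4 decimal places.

1.4266

Form M = I − A:
  [  0.91   -0.01   -0.08   -0.07   -0.14]
  [ -0.16    0.99   -0.01   -0.04   -0.09]
  [ -0.05   -0.10    0.92   -0.06   -0.16]
  [ -0.11   -0.16   -0.04    0.97   -0.10]
  [ -0.06   -0.07   -0.14   -0.15    0.98]
Leontief inverse L = M⁻¹:
  [  1.1456    0.0601    0.1368    0.1252    0.2043]
  [  0.2055    1.0412    0.0545    0.0831    0.1424]
  [  0.1190    0.1520    1.1391    0.1208    0.2293]
  [  0.1821    0.1982    0.0909    1.0841    0.1697]
  [  0.1297    0.1301    0.1889    0.1968    1.1018]
Total output x = L · d:
  x_0 = 1.1456·43 + 0.0601·92 + 0.1368·97 + 0.1252·44 + 0.2043·53 = 84.3914
  x_1 = 0.2055·43 + 1.0412·92 + 0.0545·97 + 0.0831·44 + 0.1424·53 = 121.1109
  x_2 = 0.1190·43 + 0.1520·92 + 1.1391·97 + 0.1208·44 + 0.2293·53 = 147.0584
  x_3 = 0.1821·43 + 0.1982·92 + 0.0909·97 + 1.0841·44 + 0.1697·53 = 91.5832
  x_4 = 0.1297·43 + 0.1301·92 + 0.1889·97 + 0.1968·44 + 1.1018·53 = 102.9254
Δx_4 = L[4,0] · Δd_0 = 0.1297 · 11 = 1.4266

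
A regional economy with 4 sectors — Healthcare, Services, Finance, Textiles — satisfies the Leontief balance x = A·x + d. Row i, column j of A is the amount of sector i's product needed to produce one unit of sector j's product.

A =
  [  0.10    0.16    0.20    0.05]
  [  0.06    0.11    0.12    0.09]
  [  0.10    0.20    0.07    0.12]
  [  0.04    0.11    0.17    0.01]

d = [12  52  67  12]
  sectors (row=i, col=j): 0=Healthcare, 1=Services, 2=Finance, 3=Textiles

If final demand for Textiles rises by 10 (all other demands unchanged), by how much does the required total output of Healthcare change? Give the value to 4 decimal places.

Form M = I − A:
  [  0.90   -0.16   -0.20   -0.05]
  [ -0.06    0.89   -0.12   -0.09]
  [ -0.10   -0.20    0.93   -0.12]
  [ -0.04   -0.11   -0.17    0.99]
Leontief inverse L = M⁻¹:
  [  1.1711    0.2961    0.3127    0.1240]
  [  0.1094    1.2066    0.2048    0.1400]
  [  0.1607    0.3172    1.1837    0.1804]
  [  0.0871    0.2005    0.2387    1.0617]
Total output x = L · d:
  x_0 = 1.1711·12 + 0.2961·52 + 0.3127·67 + 0.1240·12 = 51.8926
  x_1 = 0.1094·12 + 1.2066·52 + 0.2048·67 + 0.1400·12 = 79.4600
  x_2 = 0.1607·12 + 0.3172·52 + 1.1837·67 + 0.1804·12 = 99.8983
  x_3 = 0.0871·12 + 0.2005·52 + 0.2387·67 + 1.0617·12 = 40.2010
Δx_0 = L[0,3] · Δd_3 = 0.1240 · 10 = 1.2397

1.2397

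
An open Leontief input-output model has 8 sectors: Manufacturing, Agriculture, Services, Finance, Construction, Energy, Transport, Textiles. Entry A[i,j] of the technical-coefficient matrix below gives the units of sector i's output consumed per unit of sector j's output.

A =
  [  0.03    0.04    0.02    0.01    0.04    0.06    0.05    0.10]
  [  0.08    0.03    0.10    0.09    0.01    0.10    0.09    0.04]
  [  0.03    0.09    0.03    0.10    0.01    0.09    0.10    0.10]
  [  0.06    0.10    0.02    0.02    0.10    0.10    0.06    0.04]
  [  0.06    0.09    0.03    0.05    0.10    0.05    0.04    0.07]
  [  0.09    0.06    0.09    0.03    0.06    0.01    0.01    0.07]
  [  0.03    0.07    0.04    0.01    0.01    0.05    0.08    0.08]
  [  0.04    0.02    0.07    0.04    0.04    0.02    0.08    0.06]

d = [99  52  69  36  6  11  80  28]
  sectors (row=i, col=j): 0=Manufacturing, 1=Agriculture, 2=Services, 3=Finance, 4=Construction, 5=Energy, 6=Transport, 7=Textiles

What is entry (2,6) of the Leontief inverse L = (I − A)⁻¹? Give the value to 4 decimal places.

L[2,6] = 0.1643

Form M = I − A:
  [  0.97   -0.04   -0.02   -0.01   -0.04   -0.06   -0.05   -0.10]
  [ -0.08    0.97   -0.10   -0.09   -0.01   -0.10   -0.09   -0.04]
  [ -0.03   -0.09    0.97   -0.10   -0.01   -0.09   -0.10   -0.10]
  [ -0.06   -0.10   -0.02    0.98   -0.10   -0.10   -0.06   -0.04]
  [ -0.06   -0.09   -0.03   -0.05    0.90   -0.05   -0.04   -0.07]
  [ -0.09   -0.06   -0.09   -0.03   -0.06    0.99   -0.01   -0.07]
  [ -0.03   -0.07   -0.04   -0.01   -0.01   -0.05    0.92   -0.08]
  [ -0.04   -0.02   -0.07   -0.04   -0.04   -0.02   -0.08    0.94]
Leontief inverse L = M⁻¹:
  [  1.0621    0.0738    0.0548    0.0361    0.0661    0.0912    0.0895    0.1428]
  [  0.1296    1.0911    0.1482    0.1301    0.0510    0.1572    0.1519    0.1099]
  [  0.0832    0.1478    1.0847    0.1407    0.0520    0.1471    0.1643    0.1653]
  [  0.1108    0.1531    0.0704    1.0599    0.1410    0.1506    0.1145    0.1024]
  [  0.1082    0.1428    0.0770    0.0898    1.1420    0.1022    0.0962    0.1304]
  [  0.1276    0.1050    0.1274    0.0668    0.0924    1.0571    0.0618    0.1253]
  [  0.0637    0.1061    0.0776    0.0393    0.0331    0.0866    1.1251    0.1259]
  [  0.0716    0.0612    0.1018    0.0685    0.0672    0.0588    0.1253    1.1078]
Total output x = L · d:
  x_0 = 1.0621·99 + 0.0738·52 + 0.0548·69 + 0.0361·36 + 0.0661·6 + 0.0912·11 + 0.0895·80 + 0.1428·28 = 126.6282
  x_1 = 0.1296·99 + 1.0911·52 + 0.1482·69 + 0.1301·36 + 0.0510·6 + 0.1572·11 + 0.1519·80 + 0.1099·28 = 101.7389
  x_2 = 0.0832·99 + 0.1478·52 + 1.0847·69 + 0.1407·36 + 0.0520·6 + 0.1471·11 + 0.1643·80 + 0.1653·28 = 115.5342
  x_3 = 0.1108·99 + 0.1531·52 + 0.0704·69 + 1.0599·36 + 0.1410·6 + 0.1506·11 + 0.1145·80 + 0.1024·28 = 76.4740
  x_4 = 0.1082·99 + 0.1428·52 + 0.0770·69 + 0.0898·36 + 1.1420·6 + 0.1022·11 + 0.0962·80 + 0.1304·28 = 46.0007
  x_5 = 0.1276·99 + 0.1050·52 + 0.1274·69 + 0.0668·36 + 0.0924·6 + 1.0571·11 + 0.0618·80 + 0.1253·28 = 49.9152
  x_6 = 0.0637·99 + 0.1061·52 + 0.0776·69 + 0.0393·36 + 0.0331·6 + 0.0866·11 + 1.1251·80 + 0.1259·28 = 113.2729
  x_7 = 0.0716·99 + 0.0612·52 + 0.1018·69 + 0.0685·36 + 0.0672·6 + 0.0588·11 + 0.1253·80 + 1.1078·28 = 61.8579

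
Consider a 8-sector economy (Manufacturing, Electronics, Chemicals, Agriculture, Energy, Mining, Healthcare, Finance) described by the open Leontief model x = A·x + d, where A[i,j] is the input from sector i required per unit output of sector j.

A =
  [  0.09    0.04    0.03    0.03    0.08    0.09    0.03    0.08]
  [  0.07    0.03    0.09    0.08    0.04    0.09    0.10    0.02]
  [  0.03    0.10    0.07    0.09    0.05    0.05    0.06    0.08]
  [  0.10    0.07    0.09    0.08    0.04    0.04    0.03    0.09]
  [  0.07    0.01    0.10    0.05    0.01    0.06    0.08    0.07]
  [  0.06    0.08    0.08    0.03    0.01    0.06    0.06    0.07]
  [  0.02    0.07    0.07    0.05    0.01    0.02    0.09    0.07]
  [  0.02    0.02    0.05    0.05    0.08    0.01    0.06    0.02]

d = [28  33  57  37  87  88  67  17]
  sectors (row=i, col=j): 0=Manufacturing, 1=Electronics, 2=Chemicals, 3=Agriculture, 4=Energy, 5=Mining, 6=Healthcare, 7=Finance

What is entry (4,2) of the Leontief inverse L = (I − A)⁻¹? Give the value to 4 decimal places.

L[4,2] = 0.1563

Form M = I − A:
  [  0.91   -0.04   -0.03   -0.03   -0.08   -0.09   -0.03   -0.08]
  [ -0.07    0.97   -0.09   -0.08   -0.04   -0.09   -0.10   -0.02]
  [ -0.03   -0.10    0.93   -0.09   -0.05   -0.05   -0.06   -0.08]
  [ -0.10   -0.07   -0.09    0.92   -0.04   -0.04   -0.03   -0.09]
  [ -0.07   -0.01   -0.10   -0.05    0.99   -0.06   -0.08   -0.07]
  [ -0.06   -0.08   -0.08   -0.03   -0.01    0.94   -0.06   -0.07]
  [ -0.02   -0.07   -0.07   -0.05   -0.01   -0.02    0.91   -0.07]
  [ -0.02   -0.02   -0.05   -0.05   -0.08   -0.01   -0.06    0.98]
Leontief inverse L = M⁻¹:
  [  1.1391    0.0828    0.0896    0.0755    0.1159    0.1355    0.0829    0.1328]
  [  0.1245    1.0880    0.1595    0.1364    0.0775    0.1396    0.1603    0.0849]
  [  0.0853    0.1531    1.1425    0.1503    0.0904    0.0999    0.1237    0.1396]
  [  0.1580    0.1234    0.1596    1.1394    0.0860    0.0930    0.0906    0.1523]
  [  0.1130    0.0588    0.1563    0.0980    1.0458    0.0998    0.1304    0.1233]
  [  0.1043    0.1264    0.1381    0.0790    0.0457    1.1032    0.1137    0.1198]
  [  0.0574    0.1114    0.1228    0.0957    0.0405    0.0548    1.1390    0.1139]
  [  0.0520    0.0509    0.0932    0.0848    0.1013    0.0382    0.0974    1.0580]
Total output x = L · d:
  x_0 = 1.1391·28 + 0.0828·33 + 0.0896·57 + 0.0755·37 + 0.1159·87 + 0.1355·88 + 0.0829·67 + 0.1328·17 = 72.3528
  x_1 = 0.1245·28 + 1.0880·33 + 0.1595·57 + 0.1364·37 + 0.0775·87 + 0.1396·88 + 0.1603·67 + 0.0849·17 = 84.7317
  x_2 = 0.0853·28 + 0.1531·33 + 1.1425·57 + 0.1503·37 + 0.0904·87 + 0.0999·88 + 0.1237·67 + 0.1396·17 = 105.4389
  x_3 = 0.1580·28 + 0.1234·33 + 0.1596·57 + 1.1394·37 + 0.0860·87 + 0.0930·88 + 0.0906·67 + 0.1523·17 = 84.0717
  x_4 = 0.1130·28 + 0.0588·33 + 0.1563·57 + 0.0980·37 + 1.0458·87 + 0.0998·88 + 0.1304·67 + 0.1233·17 = 128.2298
  x_5 = 0.1043·28 + 0.1264·33 + 0.1381·57 + 0.0790·37 + 0.0457·87 + 1.1032·88 + 0.1137·67 + 0.1198·17 = 128.5990
  x_6 = 0.0574·28 + 0.1114·33 + 0.1228·57 + 0.0957·37 + 0.0405·87 + 0.0548·88 + 1.1390·67 + 0.1139·17 = 102.4131
  x_7 = 0.0520·28 + 0.0509·33 + 0.0932·57 + 0.0848·37 + 0.1013·87 + 0.0382·88 + 0.0974·67 + 1.0580·17 = 48.2718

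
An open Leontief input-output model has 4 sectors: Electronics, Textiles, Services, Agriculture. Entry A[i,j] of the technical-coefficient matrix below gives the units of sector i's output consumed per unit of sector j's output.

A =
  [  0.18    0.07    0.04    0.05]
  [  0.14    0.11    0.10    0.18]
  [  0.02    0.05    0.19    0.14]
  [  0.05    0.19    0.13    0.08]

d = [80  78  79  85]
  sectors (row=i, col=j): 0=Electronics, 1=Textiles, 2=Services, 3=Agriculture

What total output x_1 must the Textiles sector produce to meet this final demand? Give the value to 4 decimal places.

153.1767

Form M = I − A:
  [  0.82   -0.07   -0.04   -0.05]
  [ -0.14    0.89   -0.10   -0.18]
  [ -0.02   -0.05    0.81   -0.14]
  [ -0.05   -0.19   -0.13    0.92]
Leontief inverse L = M⁻¹:
  [  1.2499    0.1265    0.0945    0.1071]
  [  0.2293    1.2133    0.2062    0.2812]
  [  0.0666    0.1256    1.2894    0.2244]
  [  0.1247    0.2752    0.2299    1.1826]
Total output x = L · d:
  x_0 = 1.2499·80 + 0.1265·78 + 0.0945·79 + 0.1071·85 = 126.4276
  x_1 = 0.2293·80 + 1.2133·78 + 0.2062·79 + 0.2812·85 = 153.1767
  x_2 = 0.0666·80 + 0.1256·78 + 1.2894·79 + 0.2244·85 = 136.0549
  x_3 = 0.1247·80 + 0.2752·78 + 0.2299·79 + 1.1826·85 = 150.1218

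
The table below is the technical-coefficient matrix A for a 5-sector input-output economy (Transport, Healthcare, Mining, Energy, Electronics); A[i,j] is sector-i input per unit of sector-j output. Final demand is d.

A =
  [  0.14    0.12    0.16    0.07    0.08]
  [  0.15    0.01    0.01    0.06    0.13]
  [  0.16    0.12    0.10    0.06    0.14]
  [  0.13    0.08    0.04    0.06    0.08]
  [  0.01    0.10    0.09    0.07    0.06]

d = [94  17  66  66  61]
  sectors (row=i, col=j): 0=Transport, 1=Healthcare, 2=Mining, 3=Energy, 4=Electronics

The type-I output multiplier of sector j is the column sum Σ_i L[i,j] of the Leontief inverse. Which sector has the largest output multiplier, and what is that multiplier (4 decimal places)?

Form M = I − A:
  [  0.86   -0.12   -0.16   -0.07   -0.08]
  [ -0.15    0.99   -0.01   -0.06   -0.13]
  [ -0.16   -0.12    0.90   -0.06   -0.14]
  [ -0.13   -0.08   -0.04    0.94   -0.08]
  [ -0.01   -0.10   -0.09   -0.07    0.94]
Leontief inverse L = M⁻¹:
  [  1.2704    0.2148    0.2531    0.1384    0.1873]
  [  0.2187    1.0728    0.0741    0.1034    0.1868]
  [  0.2816    0.2137    1.1935    0.1288    0.2422]
  [  0.2131    0.1427    0.1034    1.1064    0.1474]
  [  0.0796    0.1475    0.1325    0.1072    1.1199]
Total output x = L · d:
  x_0 = 1.2704·94 + 0.2148·17 + 0.2531·66 + 0.1384·66 + 0.1873·61 = 160.3414
  x_1 = 0.2187·94 + 1.0728·17 + 0.0741·66 + 0.1034·66 + 0.1868·61 = 61.9056
  x_2 = 0.2816·94 + 0.2137·17 + 1.1935·66 + 0.1288·66 + 0.2422·61 = 132.1537
  x_3 = 0.2131·94 + 0.1427·17 + 0.1034·66 + 1.1064·66 + 0.1474·61 = 111.2905
  x_4 = 0.0796·94 + 0.1475·17 + 0.1325·66 + 0.1072·66 + 1.1199·61 = 94.1257
Output multipliers (column sums of L):
  Transport: 2.0634
  Healthcare: 1.7914
  Mining: 1.7566
  Energy: 1.5842
  Electronics: 1.8836

Transport (2.0634)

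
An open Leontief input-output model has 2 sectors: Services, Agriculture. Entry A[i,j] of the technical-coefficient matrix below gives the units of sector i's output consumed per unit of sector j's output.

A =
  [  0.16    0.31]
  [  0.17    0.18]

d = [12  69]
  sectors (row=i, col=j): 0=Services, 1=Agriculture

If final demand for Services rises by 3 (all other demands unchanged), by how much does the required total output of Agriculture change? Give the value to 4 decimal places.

Form M = I − A:
  [  0.84   -0.31]
  [ -0.17    0.82]
Leontief inverse L = M⁻¹:
  [  1.2891    0.4873]
  [  0.2673    1.3205]
Total output x = L · d:
  x_0 = 1.2891·12 + 0.4873·69 = 49.0961
  x_1 = 0.2673·12 + 1.3205·69 = 94.3248
Δx_1 = L[1,0] · Δd_0 = 0.2673 · 3 = 0.8018

0.8018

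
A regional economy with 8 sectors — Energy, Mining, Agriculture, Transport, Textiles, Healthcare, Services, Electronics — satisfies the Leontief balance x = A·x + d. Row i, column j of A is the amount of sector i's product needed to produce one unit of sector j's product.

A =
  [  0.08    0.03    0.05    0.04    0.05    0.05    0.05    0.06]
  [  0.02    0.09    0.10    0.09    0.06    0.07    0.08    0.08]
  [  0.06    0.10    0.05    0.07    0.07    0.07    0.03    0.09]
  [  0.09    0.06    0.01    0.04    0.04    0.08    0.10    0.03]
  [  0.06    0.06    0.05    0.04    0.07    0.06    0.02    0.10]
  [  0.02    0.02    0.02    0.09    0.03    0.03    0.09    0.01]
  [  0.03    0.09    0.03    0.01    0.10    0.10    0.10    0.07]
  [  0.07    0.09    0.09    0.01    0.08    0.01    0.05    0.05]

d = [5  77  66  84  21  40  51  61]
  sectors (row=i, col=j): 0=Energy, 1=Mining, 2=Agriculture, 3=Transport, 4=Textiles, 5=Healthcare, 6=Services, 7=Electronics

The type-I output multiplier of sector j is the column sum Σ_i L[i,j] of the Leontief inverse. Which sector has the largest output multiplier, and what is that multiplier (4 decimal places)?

Mining (2.0232)

Form M = I − A:
  [  0.92   -0.03   -0.05   -0.04   -0.05   -0.05   -0.05   -0.06]
  [ -0.02    0.91   -0.10   -0.09   -0.06   -0.07   -0.08   -0.08]
  [ -0.06   -0.10    0.95   -0.07   -0.07   -0.07   -0.03   -0.09]
  [ -0.09   -0.06   -0.01    0.96   -0.04   -0.08   -0.10   -0.03]
  [ -0.06   -0.06   -0.05   -0.04    0.93   -0.06   -0.02   -0.10]
  [ -0.02   -0.02   -0.02   -0.09   -0.03    0.97   -0.09   -0.01]
  [ -0.03   -0.09   -0.03   -0.01   -0.10   -0.10    0.90   -0.07]
  [ -0.07   -0.09   -0.09   -0.01   -0.08   -0.01   -0.05    0.95]
Leontief inverse L = M⁻¹:
  [  1.1217    0.0806    0.0887    0.0758    0.0982    0.0936    0.0983    0.1070]
  [  0.0780    1.1703    0.1577    0.1460    0.1318    0.1376    0.1549    0.1498]
  [  0.1138    0.1693    1.1049    0.1212    0.1329    0.1275    0.0958    0.1523]
  [  0.1315    0.1136    0.0504    1.0801    0.0928    0.1306    0.1586    0.0796]
  [  0.1066    0.1184    0.0972    0.0818    1.1239    0.1064    0.0729    0.1533]
  [  0.0509    0.0598    0.0447    0.1159    0.0676    1.0690    0.1334    0.0443]
  [  0.0769    0.1583    0.0827    0.0593    0.1650    0.1580    1.1656    0.1328]
  [  0.1158    0.1530    0.1397    0.0535    0.1373    0.0619    0.1016    1.1103]
Total output x = L · d:
  x_0 = 1.1217·5 + 0.0806·77 + 0.0887·66 + 0.0758·84 + 0.0982·21 + 0.0936·40 + 0.0983·51 + 0.1070·61 = 41.3791
  x_1 = 0.0780·5 + 1.1703·77 + 0.1577·66 + 0.1460·84 + 0.1318·21 + 0.1376·40 + 0.1549·51 + 0.1498·61 = 138.4837
  x_2 = 0.1138·5 + 0.1693·77 + 1.1049·66 + 0.1212·84 + 0.1329·21 + 0.1275·40 + 0.0958·51 + 0.1523·61 = 118.7777
  x_3 = 0.1315·5 + 0.1136·77 + 0.0504·66 + 1.0801·84 + 0.0928·21 + 0.1306·40 + 0.1586·51 + 0.0796·61 = 123.5817
  x_4 = 0.1066·5 + 0.1184·77 + 0.0972·66 + 0.0818·84 + 1.1239·21 + 0.1064·40 + 0.0729·51 + 0.1533·61 = 63.8585
  x_5 = 0.0509·5 + 0.0598·77 + 0.0447·66 + 0.1159·84 + 0.0676·21 + 1.0690·40 + 0.1334·51 + 0.0443·61 = 71.2226
  x_6 = 0.0769·5 + 0.1583·77 + 0.0827·66 + 0.0593·84 + 0.1650·21 + 0.1580·40 + 1.1656·51 + 0.1328·61 = 100.3512
  x_7 = 0.1158·5 + 0.1530·77 + 0.1397·66 + 0.0535·84 + 0.1373·21 + 0.0619·40 + 0.1016·51 + 1.1103·61 = 104.3414
Output multipliers (column sums of L):
  Energy: 1.7952
  Mining: 2.0232
  Agriculture: 1.7660
  Transport: 1.7336
  Textiles: 1.9496
  Healthcare: 1.8846
  Services: 1.9811
  Electronics: 1.9295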